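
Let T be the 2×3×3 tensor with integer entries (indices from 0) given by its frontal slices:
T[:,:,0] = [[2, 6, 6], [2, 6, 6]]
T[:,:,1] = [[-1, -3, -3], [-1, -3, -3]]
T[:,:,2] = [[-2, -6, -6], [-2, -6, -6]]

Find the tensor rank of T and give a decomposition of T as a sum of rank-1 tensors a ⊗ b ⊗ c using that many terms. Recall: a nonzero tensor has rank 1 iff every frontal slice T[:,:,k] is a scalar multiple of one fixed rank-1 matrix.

rank(T) = 1

Lower bound: T ≠ 0 (e.g. T[0,0,0] = 2), so rank(T) ≥ 1.
Upper bound: if T = a ⊗ b ⊗ c then every fibre of T is a multiple of the corresponding factor, so read the factors off the fibres through the nonzero entry T[0,0,0] = 2.
The mode-1 fibre T[:,0,0] = [2, 2] gives a = [1, 1] (primitive direction); the mode-2 fibre T[0,:,0] = [2, 6, 6] gives b = [1, 3, 3]; then c[k] = T[0,0,k] / (a[0]·b[0]) = [2, -1, -2] / 1 = [2, -1, -2].
Expanding [1, 1] ⊗ [1, 3, 3] ⊗ [2, -1, -2] reproduces all 18 entries of T, so T = [1, 1] ⊗ [1, 3, 3] ⊗ [2, -1, -2] and rank(T) ≤ 1.
These bounds meet, so rank(T) = 1.
Check entry T[0,2,0] = 6: (1)·(3)·(2) = 6.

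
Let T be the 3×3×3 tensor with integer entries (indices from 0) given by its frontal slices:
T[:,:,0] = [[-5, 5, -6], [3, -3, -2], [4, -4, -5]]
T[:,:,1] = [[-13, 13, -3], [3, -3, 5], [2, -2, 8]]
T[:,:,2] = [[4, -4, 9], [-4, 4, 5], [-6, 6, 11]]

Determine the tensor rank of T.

Lower bound: the mode-1 unfolding of T (rows indexed by i, columns by (j,k) = (0,0), (0,1), (0,2), (1,0), (1,1), (1,2), (2,0), (2,1), (2,2)) is [[-5, -13, 4, 5, 13, -4, -6, -3, 9], [3, 3, -4, -3, -3, 4, -2, 5, 5], [4, 2, -6, -4, -2, 6, -5, 8, 11]].
There the 2×2 minor on rows i ∈ {0, 1}, columns (j,k) ∈ {(0,0), (0,1)} is det [[-5, -13], [3, 3]] = 24 ≠ 0, so this unfolding has rank ≥ 2; CP rank is at least every unfolding rank, so rank(T) ≥ 2. (This is only a lower bound: in general the CP rank may exceed every unfolding rank, so we still need to exhibit 2 rank-1 terms summing to T.)
Upper bound — finding two terms. Write S_k = T[:,:,k] for the frontal slices: S₀ = [[-5, 5, -6], [3, -3, -2], [4, -4, -5]], S₁ = [[-13, 13, -3], [3, -3, 5], [2, -2, 8]], S₂ = [[4, -4, 9], [-4, 4, 5], [-6, 6, 11]].
If T = a₁ ∘ b₁ ∘ c₁ + a₂ ∘ b₂ ∘ c₂ then each S_k = c₁[k]·a₁b₁ᵀ + c₂[k]·a₂b₂ᵀ. S₀ and S₁ are linearly independent, so a₁b₁ᵀ and a₂b₂ᵀ must span the same plane of matrices: they are the rank-1 matrices of the form x·S₀ + y·S₁.
The 2×2 minor of x·S₀ + y·S₁ on rows {0,1}, columns {0,2} is 28·x² + 28·xy − 56·y² = 28·(x + 2·y)(x − y), vanishing at (x:y) = (2:-1) and (1:1).
M₁ = 2·S₀ − S₁ = [[3, -3, -9], [3, -3, -9], [6, -6, -18]] = 3·[1, 1, 2][1, -1, -3]ᵀ and M₂ = S₀ + S₁ = [[-18, 18, -9], [6, -6, 3], [6, -6, 3]] = (-3)·[3, -1, -1][2, -2, 1]ᵀ, so take a₁ = [1, 1, 2], b₁ = [1, -1, -3], a₂ = [3, -1, -1], b₂ = [2, -2, 1].
Each slice is an integer combination of E₁ = a₁b₁ᵀ and E₂ = a₂b₂ᵀ: S₀ = E₁ − E₂, S₁ = −E₁ − 2·E₂, S₂ = −2·E₁ + E₂; reading off coefficients, c₁ = [1, -1, -2] and c₂ = [-1, -2, 1].
Hence T = [1, 1, 2] ∘ [1, -1, -3] ∘ [1, -1, -2] + [3, -1, -1] ∘ [2, -2, 1] ∘ [-1, -2, 1], so rank(T) ≤ 2.
These bounds meet, so rank(T) = 2.

2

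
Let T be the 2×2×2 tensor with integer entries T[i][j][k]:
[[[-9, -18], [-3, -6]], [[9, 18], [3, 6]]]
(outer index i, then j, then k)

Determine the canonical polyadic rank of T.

Lower bound: T ≠ 0 (e.g. T[0,0,0] = -9), so rank(T) ≥ 1.
Upper bound: if T = a ⊗ b ⊗ c then every fibre of T is a multiple of the corresponding factor, so read the factors off the fibres through the nonzero entry T[0,0,0] = -9.
The mode-1 fibre T[:,0,0] = [-9, 9] gives a = [1, -1] (primitive direction); the mode-2 fibre T[0,:,0] = [-9, -3] gives b = [3, 1]; then c[k] = T[0,0,k] / (a[0]·b[0]) = [-9, -18] / 3 = [-3, -6].
Expanding [1, -1] ⊗ [3, 1] ⊗ [-3, -6] reproduces all 8 entries of T, so T = [1, -1] ⊗ [3, 1] ⊗ [-3, -6] and rank(T) ≤ 1.
These bounds meet, so rank(T) = 1.

1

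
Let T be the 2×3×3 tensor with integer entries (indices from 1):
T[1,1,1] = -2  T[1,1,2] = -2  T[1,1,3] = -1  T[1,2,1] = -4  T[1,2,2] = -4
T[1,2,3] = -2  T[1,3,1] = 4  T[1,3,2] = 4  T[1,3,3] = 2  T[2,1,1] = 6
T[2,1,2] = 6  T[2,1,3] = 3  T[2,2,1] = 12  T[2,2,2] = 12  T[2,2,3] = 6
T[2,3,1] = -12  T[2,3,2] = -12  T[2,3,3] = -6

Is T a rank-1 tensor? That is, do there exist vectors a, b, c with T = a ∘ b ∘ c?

If T = a ∘ b ∘ c then every fibre of T is a multiple of the corresponding factor, so read the factors off the fibres through the nonzero entry T[1,1,1] = -2.
The mode-1 fibre T[:,1,1] = [-2, 6] gives a = [1, -3] (primitive direction); the mode-2 fibre T[1,:,1] = [-2, -4, 4] gives b = [1, 2, -2]; then c[k] = T[1,1,k] / (a[1]·b[1]) = [-2, -2, -1] / 1 = [-2, -2, -1].
Expanding [1, -3] ∘ [1, 2, -2] ∘ [-2, -2, -1] reproduces all 18 entries of T, so T = [1, -3] ∘ [1, 2, -2] ∘ [-2, -2, -1] and rank(T) ≤ 1.
Equivalently every frontal slice T[:,:,k] is c[k] times the rank-1 matrix [1, -3] ∘ [1, 2, -2]. So T has rank 1 (it is nonzero).

Yes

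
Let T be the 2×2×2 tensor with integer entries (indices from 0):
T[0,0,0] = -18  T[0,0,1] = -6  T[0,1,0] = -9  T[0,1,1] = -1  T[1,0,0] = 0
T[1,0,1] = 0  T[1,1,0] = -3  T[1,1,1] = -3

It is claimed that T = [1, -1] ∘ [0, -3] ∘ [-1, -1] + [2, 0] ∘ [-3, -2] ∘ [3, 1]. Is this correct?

Reconstruct entrywise from the claimed factors. For example, T[0,1,0] = -9 and Σₗ aₗ[0]bₗ[1]cₗ[0] = (1)·(-3)·(-1) + (2)·(-2)·(3) = -9; checking all 8 entries, every one matches. The claim holds.

Yes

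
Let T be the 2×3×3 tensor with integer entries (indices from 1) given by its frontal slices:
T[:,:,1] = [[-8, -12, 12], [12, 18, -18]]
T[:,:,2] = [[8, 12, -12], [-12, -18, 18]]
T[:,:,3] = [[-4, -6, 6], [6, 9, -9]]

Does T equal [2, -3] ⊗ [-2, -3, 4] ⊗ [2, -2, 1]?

No

Reconstruct entry (1,3,1) from the claimed factors: Σₗ aₗ[1]bₗ[3]cₗ[1] = (2)·(4)·(2) = 16, but T[1,3,1] = 12. The claim is false.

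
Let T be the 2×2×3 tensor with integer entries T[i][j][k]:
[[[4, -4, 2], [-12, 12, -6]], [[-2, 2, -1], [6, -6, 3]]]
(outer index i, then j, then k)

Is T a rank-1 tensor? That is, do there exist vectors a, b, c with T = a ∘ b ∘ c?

If T = a ∘ b ∘ c then every fibre of T is a multiple of the corresponding factor, so read the factors off the fibres through the nonzero entry T[0,0,0] = 4.
The mode-1 fibre T[:,0,0] = [4, -2] gives a = [2, -1] (primitive direction); the mode-2 fibre T[0,:,0] = [4, -12] gives b = [1, -3]; then c[k] = T[0,0,k] / (a[0]·b[0]) = [4, -4, 2] / 2 = [2, -2, 1].
Expanding [2, -1] ∘ [1, -3] ∘ [2, -2, 1] reproduces all 12 entries of T, so T = [2, -1] ∘ [1, -3] ∘ [2, -2, 1] and rank(T) ≤ 1.
Equivalently every frontal slice T[:,:,k] is c[k] times the rank-1 matrix [2, -1] ∘ [1, -3]. So T has rank 1 (it is nonzero).

Yes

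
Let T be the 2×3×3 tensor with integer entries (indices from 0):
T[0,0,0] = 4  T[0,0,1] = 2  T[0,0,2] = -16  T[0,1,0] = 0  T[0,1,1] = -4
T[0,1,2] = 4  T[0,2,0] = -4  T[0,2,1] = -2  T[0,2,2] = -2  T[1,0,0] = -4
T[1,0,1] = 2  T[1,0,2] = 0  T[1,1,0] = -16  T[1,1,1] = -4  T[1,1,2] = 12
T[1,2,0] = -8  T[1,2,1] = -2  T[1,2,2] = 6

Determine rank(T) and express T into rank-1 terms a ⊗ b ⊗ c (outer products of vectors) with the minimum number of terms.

Lower bound: in the mode-2 unfolding of T (rows indexed by j, columns by (i,k)) the 3×3 minor on rows j ∈ {0, 1, 2}, columns (i,k) ∈ {(0,0), (0,1), (0,2)} is det [[4, 2, -16], [0, -4, 4], [-4, -2, -2]] = 288 ≠ 0, so that unfolding has rank ≥ 3 and hence rank(T) ≥ 3 (CP rank is at least every unfolding rank, though it can be larger).
Upper bound: T is a sum of 3 rank-1 terms, T = (1, -1) ⊗ (2, 2, 1) ⊗ (4, 0, -2) + (1, 0) ⊗ (2, 0, 1) ⊗ (-4, 0, -4) + (1, 1) ⊗ (1, -2, -1) ⊗ (4, 2, -4) (one valid choice — decompositions are not unique — normalised so each a, b is primitive with positive first nonzero entry; check it by expanding all entries), so rank(T) ≤ 3.
These bounds meet, so rank(T) = 3.

rank(T) = 3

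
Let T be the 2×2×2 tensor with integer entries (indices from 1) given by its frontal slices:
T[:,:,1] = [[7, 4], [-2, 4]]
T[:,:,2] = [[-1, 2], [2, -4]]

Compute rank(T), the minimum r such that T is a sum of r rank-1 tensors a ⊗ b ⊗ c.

Lower bound: the mode-1 unfolding of T (rows indexed by i, columns by (j,k) = (1,1), (1,2), (2,1), (2,2)) is [[7, -1, 4, 2], [-2, 2, 4, -4]].
There the 2×2 minor on rows i ∈ {1, 2}, columns (j,k) ∈ {(1,1), (1,2)} is det [[7, -1], [-2, 2]] = 12 ≠ 0, so this unfolding has rank ≥ 2; CP rank is at least every unfolding rank, so rank(T) ≥ 2. (This is only a lower bound: in general the CP rank may exceed every unfolding rank, so we still need to exhibit 2 rank-1 terms summing to T.)
Upper bound — finding two terms. Write S_k = T[:,:,k] for the frontal slices: S₁ = [[7, 4], [-2, 4]], S₂ = [[-1, 2], [2, -4]].
If T = a₁ ⊗ b₁ ⊗ c₁ + a₂ ⊗ b₂ ⊗ c₂ then each S_k = c₁[k]·a₁b₁ᵀ + c₂[k]·a₂b₂ᵀ. S₁ and S₂ are linearly independent, so a₁b₁ᵀ and a₂b₂ᵀ must span the same plane of matrices: they are the rank-1 matrices of the form x·S₁ + y·S₂.
det(x·S₁ + y·S₂) is 36·x² − 36·xy = 36·(x − y)(x), vanishing at (x:y) = (1:1) and (0:1).
M₁ = S₁ + S₂ = [[6, 6], [0, 0]] = 6·[1, 0][1, 1]ᵀ and M₂ = S₂ = [[-1, 2], [2, -4]] = −[1, -2][1, -2]ᵀ, so take a₁ = [1, 0], b₁ = [1, 1], a₂ = [1, -2], b₂ = [1, -2].
Each slice is an integer combination of E₁ = a₁b₁ᵀ and E₂ = a₂b₂ᵀ: S₁ = 6·E₁ + E₂, S₂ = −E₂; reading off coefficients, c₁ = [6, 0] and c₂ = [1, -1].
Hence T = [1, 0] ⊗ [1, 1] ⊗ [6, 0] + [1, -2] ⊗ [1, -2] ⊗ [1, -1], so rank(T) ≤ 2.
These bounds meet, so rank(T) = 2.

2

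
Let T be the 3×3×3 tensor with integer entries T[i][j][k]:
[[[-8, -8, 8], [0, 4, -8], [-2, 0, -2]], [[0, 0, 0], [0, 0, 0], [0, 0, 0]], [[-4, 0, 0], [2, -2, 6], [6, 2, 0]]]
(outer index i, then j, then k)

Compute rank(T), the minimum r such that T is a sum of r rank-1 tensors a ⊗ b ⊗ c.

Lower bound: the mode-3 unfolding of T (rows indexed by k, columns by (i,j) = (0,0), (0,1), (0,2), (1,0), (1,1), (1,2), (2,0), (2,1), (2,2)) is [[-8, 0, -2, 0, 0, 0, -4, 2, 6], [-8, 4, 0, 0, 0, 0, 0, -2, 2], [8, -8, -2, 0, 0, 0, 0, 6, 0]].
There the 3×3 minor on rows k ∈ {0, 1, 2}, columns (i,j) ∈ {(0,0), (0,1), (2,0)} is det [[-8, 0, -4], [-8, 4, 0], [8, -8, 0]] = -128 ≠ 0, so this unfolding has rank ≥ 3; CP rank is at least every unfolding rank, so rank(T) ≥ 3. (Flattening ranks never certify an upper bound on CP rank; for that we must actually write T with 3 rank-1 terms.)
Upper bound: T is a sum of 3 rank-1 terms, T = [0, 0, 1] ⊗ [2, 0, -1] ⊗ [-4, -2, 2] + [1, 0, -1] ⊗ [0, 2, 1] ⊗ [-2, 0, -2] + [2, 0, -1] ⊗ [2, -1, 0] ⊗ [-2, -2, 2] (written with every a and b primitive with positive leading entry and the scale carried by c; CP decompositions are not unique, and this one is verified by expanding entrywise), so rank(T) ≤ 3.
These bounds meet, so rank(T) = 3.
Check entry T[0,2,1] = 0: (0)·(-1)·(-2) + (1)·(1)·(0) + (2)·(0)·(-2) = 0.

3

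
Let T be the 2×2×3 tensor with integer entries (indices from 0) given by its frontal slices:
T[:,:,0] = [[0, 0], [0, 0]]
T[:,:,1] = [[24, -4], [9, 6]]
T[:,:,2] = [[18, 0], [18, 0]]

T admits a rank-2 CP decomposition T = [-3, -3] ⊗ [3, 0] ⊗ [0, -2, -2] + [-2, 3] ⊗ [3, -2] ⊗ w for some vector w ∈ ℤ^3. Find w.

Subtract the known terms from T to get the rank-1 residual R = [-2, 3] ⊗ [3, -2] ⊗ w, so R[i,j,k] = a[i]·b[j]·w[k]. Pick indices with nonzero a[0]·b[0] = (-2)·(3) = -6. Only the fibre through (0,0,·) is needed: R[0,0,:] = T[0,0,:] − Σₗ aₗ[0]bₗ[0]cₗ = [0, 24, 18] − (-3)·(3)·[0, -2, -2] = [0, 6, 0]. Then w[k] = R[0,0,k] / -6 for each k, giving w = [0, 6, 0] / -6 = [0, -1, 0].

w = [0, -1, 0]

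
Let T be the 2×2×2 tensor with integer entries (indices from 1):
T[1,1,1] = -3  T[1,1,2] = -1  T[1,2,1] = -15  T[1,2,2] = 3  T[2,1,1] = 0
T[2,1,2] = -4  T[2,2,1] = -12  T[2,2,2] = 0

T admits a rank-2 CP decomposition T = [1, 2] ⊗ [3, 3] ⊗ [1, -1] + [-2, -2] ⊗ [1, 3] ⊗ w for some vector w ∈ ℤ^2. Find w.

w = [3, -1]

Subtract the known terms from T to get the rank-1 residual R = [-2, -2] ⊗ [1, 3] ⊗ w, so R[i,j,k] = a[i]·b[j]·w[k]. Pick indices with nonzero a[1]·b[1] = (-2)·(1) = -2. Only the fibre through (1,1,·) is needed: R[1,1,:] = T[1,1,:] − Σₗ aₗ[1]bₗ[1]cₗ = [-3, -1] − (1)·(3)·[1, -1] = [-6, 2]. Then w[k] = R[1,1,k] / -2 for each k, giving w = [-6, 2] / -2 = [3, -1].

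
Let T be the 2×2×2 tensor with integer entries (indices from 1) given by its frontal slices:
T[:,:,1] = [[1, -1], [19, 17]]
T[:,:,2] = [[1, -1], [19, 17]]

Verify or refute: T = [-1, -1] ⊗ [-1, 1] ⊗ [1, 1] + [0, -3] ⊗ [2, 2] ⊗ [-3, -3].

Yes

Reconstruct entrywise from the claimed factors. For example, T[1,2,1] = -1 and Σₗ aₗ[1]bₗ[2]cₗ[1] = (-1)·(1)·(1) + (0)·(2)·(-3) = -1; checking all 8 entries, every one matches. The claim holds.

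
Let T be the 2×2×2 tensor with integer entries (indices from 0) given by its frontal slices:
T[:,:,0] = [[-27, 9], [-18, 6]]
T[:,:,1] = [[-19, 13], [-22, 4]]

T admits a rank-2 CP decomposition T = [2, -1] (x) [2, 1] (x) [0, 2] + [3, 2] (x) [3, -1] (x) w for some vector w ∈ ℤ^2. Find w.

w = [-3, -3]

Subtract the known terms from T to get the rank-1 residual R = [3, 2] (x) [3, -1] (x) w, so R[i,j,k] = a[i]·b[j]·w[k]. Pick indices with nonzero a[0]·b[0] = (3)·(3) = 9. Only the fibre through (0,0,·) is needed: R[0,0,:] = T[0,0,:] − Σₗ aₗ[0]bₗ[0]cₗ = [-27, -19] − (2)·(2)·[0, 2] = [-27, -27]. Then w[k] = R[0,0,k] / 9 for each k, giving w = [-27, -27] / 9 = [-3, -3].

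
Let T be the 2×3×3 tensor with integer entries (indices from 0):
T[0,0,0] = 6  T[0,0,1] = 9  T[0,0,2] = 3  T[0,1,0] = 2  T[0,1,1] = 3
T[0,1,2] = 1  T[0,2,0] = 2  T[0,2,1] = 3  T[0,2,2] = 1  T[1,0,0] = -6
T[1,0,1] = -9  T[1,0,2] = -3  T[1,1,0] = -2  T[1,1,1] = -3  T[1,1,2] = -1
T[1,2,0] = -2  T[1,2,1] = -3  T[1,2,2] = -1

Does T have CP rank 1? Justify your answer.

If T = a ⊗ b ⊗ c then every fibre of T is a multiple of the corresponding factor, so read the factors off the fibres through the nonzero entry T[0,0,0] = 6.
The mode-1 fibre T[:,0,0] = [6, -6] gives a = [1, -1] (primitive direction); the mode-2 fibre T[0,:,0] = [6, 2, 2] gives b = [3, 1, 1]; then c[k] = T[0,0,k] / (a[0]·b[0]) = [6, 9, 3] / 3 = [2, 3, 1].
Expanding [1, -1] ⊗ [3, 1, 1] ⊗ [2, 3, 1] reproduces all 18 entries of T, so T = [1, -1] ⊗ [3, 1, 1] ⊗ [2, 3, 1] and rank(T) ≤ 1.
Equivalently every frontal slice T[:,:,k] is c[k] times the rank-1 matrix [1, -1] ⊗ [3, 1, 1]. So T has rank 1 (it is nonzero).

Yes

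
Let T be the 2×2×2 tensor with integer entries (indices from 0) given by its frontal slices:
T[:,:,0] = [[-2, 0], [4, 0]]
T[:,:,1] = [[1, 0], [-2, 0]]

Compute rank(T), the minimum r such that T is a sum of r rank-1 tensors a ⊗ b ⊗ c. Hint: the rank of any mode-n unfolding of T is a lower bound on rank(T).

1

Lower bound: T ≠ 0 (e.g. T[0,0,0] = -2), so rank(T) ≥ 1.
Upper bound: if T = a ⊗ b ⊗ c then every fibre of T is a multiple of the corresponding factor, so read the factors off the fibres through the nonzero entry T[0,0,0] = -2.
The mode-1 fibre T[:,0,0] = [-2, 4] gives a = [1, -2] (primitive direction); the mode-2 fibre T[0,:,0] = [-2, 0] gives b = [1, 0]; then c[k] = T[0,0,k] / (a[0]·b[0]) = [-2, 1] / 1 = [-2, 1].
Expanding [1, -2] ⊗ [1, 0] ⊗ [-2, 1] reproduces all 8 entries of T, so T = [1, -2] ⊗ [1, 0] ⊗ [-2, 1] and rank(T) ≤ 1.
These bounds meet, so rank(T) = 1.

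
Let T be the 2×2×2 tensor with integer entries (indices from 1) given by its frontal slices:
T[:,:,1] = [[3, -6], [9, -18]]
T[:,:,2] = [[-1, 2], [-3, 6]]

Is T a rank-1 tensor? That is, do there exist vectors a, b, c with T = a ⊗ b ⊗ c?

If T = a ⊗ b ⊗ c then every fibre of T is a multiple of the corresponding factor, so read the factors off the fibres through the nonzero entry T[1,1,1] = 3.
The mode-1 fibre T[:,1,1] = [3, 9] gives a = [1, 3] (primitive direction); the mode-2 fibre T[1,:,1] = [3, -6] gives b = [1, -2]; then c[k] = T[1,1,k] / (a[1]·b[1]) = [3, -1] / 1 = [3, -1].
Expanding [1, 3] ⊗ [1, -2] ⊗ [3, -1] reproduces all 8 entries of T, so T = [1, 3] ⊗ [1, -2] ⊗ [3, -1] and rank(T) ≤ 1.
Equivalently every frontal slice T[:,:,k] is c[k] times the rank-1 matrix [1, 3] ⊗ [1, -2]. So T has rank 1 (it is nonzero).

Yes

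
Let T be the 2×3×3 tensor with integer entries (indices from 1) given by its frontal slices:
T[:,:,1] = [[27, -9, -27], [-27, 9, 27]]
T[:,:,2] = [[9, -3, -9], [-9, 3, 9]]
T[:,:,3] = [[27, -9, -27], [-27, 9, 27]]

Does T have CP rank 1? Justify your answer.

Yes

If T = a ⊗ b ⊗ c then every fibre of T is a multiple of the corresponding factor, so read the factors off the fibres through the nonzero entry T[1,1,1] = 27.
The mode-1 fibre T[:,1,1] = [27, -27] gives a = [1, -1] (primitive direction); the mode-2 fibre T[1,:,1] = [27, -9, -27] gives b = [3, -1, -3]; then c[k] = T[1,1,k] / (a[1]·b[1]) = [27, 9, 27] / 3 = [9, 3, 9].
Expanding [1, -1] ⊗ [3, -1, -3] ⊗ [9, 3, 9] reproduces all 18 entries of T, so T = [1, -1] ⊗ [3, -1, -3] ⊗ [9, 3, 9] and rank(T) ≤ 1.
Equivalently every frontal slice T[:,:,k] is c[k] times the rank-1 matrix [1, -1] ⊗ [3, -1, -3]. So T has rank 1 (it is nonzero).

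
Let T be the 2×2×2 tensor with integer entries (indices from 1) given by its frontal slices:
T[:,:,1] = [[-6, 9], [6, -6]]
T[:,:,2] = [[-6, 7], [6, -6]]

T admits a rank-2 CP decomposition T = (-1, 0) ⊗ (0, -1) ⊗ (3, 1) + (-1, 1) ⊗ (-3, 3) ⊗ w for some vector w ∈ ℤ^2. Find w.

Subtract the known terms from T to get the rank-1 residual R = (-1, 1) ⊗ (-3, 3) ⊗ w, so R[i,j,k] = a[i]·b[j]·w[k]. Pick indices with nonzero a[1]·b[1] = (-1)·(-3) = 3. Only the fibre through (1,1,·) is needed: R[1,1,:] = T[1,1,:] − Σₗ aₗ[1]bₗ[1]cₗ = [-6, -6] − (-1)·(0)·(3, 1) = [-6, -6]. Then w[k] = R[1,1,k] / 3 for each k, giving w = [-6, -6] / 3 = (-2, -2).

w = (-2, -2)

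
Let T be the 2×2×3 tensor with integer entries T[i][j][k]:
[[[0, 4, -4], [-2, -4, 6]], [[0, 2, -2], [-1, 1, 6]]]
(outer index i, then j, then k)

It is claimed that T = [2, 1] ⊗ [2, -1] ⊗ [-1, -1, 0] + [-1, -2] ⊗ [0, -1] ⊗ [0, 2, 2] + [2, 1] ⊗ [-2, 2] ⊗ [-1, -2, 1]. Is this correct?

Yes

Reconstruct entrywise from the claimed factors. For example, T[1,0,2] = -2 and Σₗ aₗ[1]bₗ[0]cₗ[2] = (1)·(2)·(0) + (-2)·(0)·(2) + (1)·(-2)·(1) = -2; checking all 12 entries, every one matches. The claim holds.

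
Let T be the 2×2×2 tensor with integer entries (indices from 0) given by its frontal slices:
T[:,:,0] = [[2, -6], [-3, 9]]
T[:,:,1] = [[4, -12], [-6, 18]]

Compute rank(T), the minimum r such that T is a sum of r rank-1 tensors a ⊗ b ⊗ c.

1

Lower bound: T ≠ 0 (e.g. T[0,0,0] = 2), so rank(T) ≥ 1.
Upper bound: if T = a ⊗ b ⊗ c then every fibre of T is a multiple of the corresponding factor, so read the factors off the fibres through the nonzero entry T[0,0,0] = 2.
The mode-1 fibre T[:,0,0] = [2, -3] gives a = [2, -3] (primitive direction); the mode-2 fibre T[0,:,0] = [2, -6] gives b = [1, -3]; then c[k] = T[0,0,k] / (a[0]·b[0]) = [2, 4] / 2 = [1, 2].
Expanding [2, -3] ⊗ [1, -3] ⊗ [1, 2] reproduces all 8 entries of T, so T = [2, -3] ⊗ [1, -3] ⊗ [1, 2] and rank(T) ≤ 1.
These bounds meet, so rank(T) = 1.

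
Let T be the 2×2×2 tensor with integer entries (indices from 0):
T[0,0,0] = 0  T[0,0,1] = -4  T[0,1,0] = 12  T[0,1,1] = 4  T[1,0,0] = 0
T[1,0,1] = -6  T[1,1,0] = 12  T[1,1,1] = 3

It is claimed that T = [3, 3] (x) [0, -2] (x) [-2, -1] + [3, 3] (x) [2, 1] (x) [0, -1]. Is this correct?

No

Reconstruct entry (0,0,1) from the claimed factors: Σₗ aₗ[0]bₗ[0]cₗ[1] = (3)·(0)·(-1) + (3)·(2)·(-1) = -6, but T[0,0,1] = -4. The claim is false.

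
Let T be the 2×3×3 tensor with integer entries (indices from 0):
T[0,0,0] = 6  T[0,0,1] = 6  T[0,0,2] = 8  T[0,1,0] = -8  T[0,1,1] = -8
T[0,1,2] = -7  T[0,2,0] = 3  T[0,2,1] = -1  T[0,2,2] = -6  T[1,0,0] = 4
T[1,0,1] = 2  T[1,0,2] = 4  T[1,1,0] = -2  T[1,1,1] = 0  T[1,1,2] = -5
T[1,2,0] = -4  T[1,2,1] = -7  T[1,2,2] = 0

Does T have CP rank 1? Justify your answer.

The mode-3 unfolding of T (rows indexed by k, columns by (i,j) = (0,0), (0,1), (0,2), (1,0), (1,1), (1,2)) is [[6, -8, 3, 4, -2, -4], [6, -8, -1, 2, 0, -7], [8, -7, -6, 4, -5, 0]].
There the 3×3 minor on rows k ∈ {0, 1, 2}, columns (i,j) ∈ {(0,0), (0,1), (0,2)} is det [[6, -8, 3], [6, -8, -1], [8, -7, -6]] = 88 ≠ 0, so this unfolding has rank ≥ 3; CP rank is at least every unfolding rank, so rank(T) ≥ 3.
In particular rank(T) ≥ 3 > 1, so T is not rank-1.

No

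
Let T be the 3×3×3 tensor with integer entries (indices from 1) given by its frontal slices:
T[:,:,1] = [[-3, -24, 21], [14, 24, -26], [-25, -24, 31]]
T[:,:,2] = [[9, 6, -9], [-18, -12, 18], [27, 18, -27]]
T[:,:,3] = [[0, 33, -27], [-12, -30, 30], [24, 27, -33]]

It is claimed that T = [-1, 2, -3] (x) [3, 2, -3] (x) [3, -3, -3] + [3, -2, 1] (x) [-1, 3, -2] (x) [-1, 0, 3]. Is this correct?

No

Reconstruct entry (1,1,1) from the claimed factors: Σₗ aₗ[1]bₗ[1]cₗ[1] = (-1)·(3)·(3) + (3)·(-1)·(-1) = -6, but T[1,1,1] = -3. The claim is false.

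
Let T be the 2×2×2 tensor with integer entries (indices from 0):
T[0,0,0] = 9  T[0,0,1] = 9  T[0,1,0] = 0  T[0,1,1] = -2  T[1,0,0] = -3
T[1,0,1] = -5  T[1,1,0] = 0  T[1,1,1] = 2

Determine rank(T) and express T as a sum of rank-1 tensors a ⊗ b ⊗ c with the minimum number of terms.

rank(T) = 2

Lower bound: in the mode-1 unfolding of T (rows indexed by i, columns by (j,k)) the 2×2 minor on rows i ∈ {0, 1}, columns (j,k) ∈ {(0,0), (0,1)} is det [[9, 9], [-3, -5]] = -18 ≠ 0, so that unfolding has rank ≥ 2 and hence rank(T) ≥ 2 (CP rank is at least every unfolding rank, though it can be larger).
Upper bound: with S_k = T[:,:,k], the two rank-1 terms a₁b₁ᵀ, a₂b₂ᵀ are the rank-1 members of the pencil x·S₀ + y·S₁.
det(x·S₀ + y·S₁) is 12·xy + 8·y² = 4·(3·x + 2·y)(y), vanishing at (x:y) = (2:-3) and (1:0).
M₁ = 2·S₀ − 3·S₁ = [[-9, 6], [9, -6]] = (-3)·[1, -1][3, -2]ᵀ and M₂ = S₀ = [[9, 0], [-3, 0]] = 3·[3, -1][1, 0]ᵀ, so take a₁ = [1, -1], b₁ = [3, -2], a₂ = [3, -1], b₂ = [1, 0].
Each slice is an integer combination of E₁ = a₁b₁ᵀ and E₂ = a₂b₂ᵀ: S₀ = 3·E₂, S₁ = E₁ + 2·E₂; reading off coefficients, c₁ = [0, 1] and c₂ = [3, 2].
Hence T = [1, -1] ⊗ [3, -2] ⊗ [0, 1] + [3, -1] ⊗ [1, 0] ⊗ [3, 2], so rank(T) ≤ 2.
These bounds meet, so rank(T) = 2.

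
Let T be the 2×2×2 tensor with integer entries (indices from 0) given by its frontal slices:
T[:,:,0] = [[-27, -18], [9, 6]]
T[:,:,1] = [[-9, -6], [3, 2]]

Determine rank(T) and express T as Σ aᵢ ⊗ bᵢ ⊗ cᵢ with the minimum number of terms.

rank(T) = 1

Lower bound: T ≠ 0 (e.g. T[0,0,0] = -27), so rank(T) ≥ 1.
Upper bound: if T = a ⊗ b ⊗ c then every fibre of T is a multiple of the corresponding factor, so read the factors off the fibres through the nonzero entry T[0,0,0] = -27.
The mode-1 fibre T[:,0,0] = [-27, 9] gives a = [3, -1] (primitive direction); the mode-2 fibre T[0,:,0] = [-27, -18] gives b = [3, 2]; then c[k] = T[0,0,k] / (a[0]·b[0]) = [-27, -9] / 9 = [-3, -1].
Expanding [3, -1] ⊗ [3, 2] ⊗ [-3, -1] reproduces all 8 entries of T, so T = [3, -1] ⊗ [3, 2] ⊗ [-3, -1] and rank(T) ≤ 1.
These bounds meet, so rank(T) = 1.
Check entry T[0,1,0] = -18: (3)·(2)·(-3) = -18.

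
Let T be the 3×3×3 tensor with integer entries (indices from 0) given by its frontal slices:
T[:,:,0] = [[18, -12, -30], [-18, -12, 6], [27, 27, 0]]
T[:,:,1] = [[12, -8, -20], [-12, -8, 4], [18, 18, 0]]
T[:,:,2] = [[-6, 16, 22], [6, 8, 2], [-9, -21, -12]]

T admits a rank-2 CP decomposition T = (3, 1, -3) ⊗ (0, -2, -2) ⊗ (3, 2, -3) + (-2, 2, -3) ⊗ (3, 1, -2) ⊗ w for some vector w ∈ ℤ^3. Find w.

Subtract the known terms from T to get the rank-1 residual R = (-2, 2, -3) ⊗ (3, 1, -2) ⊗ w, so R[i,j,k] = a[i]·b[j]·w[k]. Pick indices with nonzero a[0]·b[0] = (-2)·(3) = -6. Only the fibre through (0,0,·) is needed: R[0,0,:] = T[0,0,:] − Σₗ aₗ[0]bₗ[0]cₗ = [18, 12, -6] − (3)·(0)·(3, 2, -3) = [18, 12, -6]. Then w[k] = R[0,0,k] / -6 for each k, giving w = [18, 12, -6] / -6 = (-3, -2, 1).

w = (-3, -2, 1)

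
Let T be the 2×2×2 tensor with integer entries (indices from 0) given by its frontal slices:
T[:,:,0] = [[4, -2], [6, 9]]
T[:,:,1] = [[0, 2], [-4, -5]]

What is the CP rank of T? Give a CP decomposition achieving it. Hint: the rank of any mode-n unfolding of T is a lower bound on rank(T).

rank(T) = 2

Lower bound: the mode-2 unfolding of T (rows indexed by j, columns by (i,k) = (0,0), (0,1), (1,0), (1,1)) is [[4, 0, 6, -4], [-2, 2, 9, -5]].
There the 2×2 minor on rows j ∈ {0, 1}, columns (i,k) ∈ {(0,0), (0,1)} is det [[4, 0], [-2, 2]] = 8 ≠ 0, so this unfolding has rank ≥ 2; CP rank is at least every unfolding rank, so rank(T) ≥ 2. (Unfolding ranks only ever bound the CP rank from below — rank(T) can be strictly larger than all of them — so the matching upper bound has to come from an explicit 2-term decomposition.)
Upper bound — finding two terms. Write S_k = T[:,:,k] for the frontal slices: S₀ = [[4, -2], [6, 9]], S₁ = [[0, 2], [-4, -5]].
If T = a₁ ⊗ b₁ ⊗ c₁ + a₂ ⊗ b₂ ⊗ c₂ then each S_k = c₁[k]·a₁b₁ᵀ + c₂[k]·a₂b₂ᵀ. S₀ and S₁ are linearly independent, so a₁b₁ᵀ and a₂b₂ᵀ must span the same plane of matrices: they are the rank-1 matrices of the form x·S₀ + y·S₁.
det(x·S₀ + y·S₁) is 48·x² − 40·xy + 8·y² = 8·(3·x − y)(2·x − y), vanishing at (x:y) = (1:3) and (1:2).
M₁ = S₀ + 3·S₁ = [[4, 4], [-6, -6]] = 2·[2, -3][1, 1]ᵀ and M₂ = S₀ + 2·S₁ = [[4, 2], [-2, -1]] = [2, -1][2, 1]ᵀ, so take a₁ = [2, -3], b₁ = [1, 1], a₂ = [2, -1], b₂ = [2, 1].
Each slice is an integer combination of E₁ = a₁b₁ᵀ and E₂ = a₂b₂ᵀ: S₀ = −4·E₁ + 3·E₂, S₁ = 2·E₁ − E₂; reading off coefficients, c₁ = [-4, 2] and c₂ = [3, -1].
Hence T = [2, -3] ⊗ [1, 1] ⊗ [-4, 2] + [2, -1] ⊗ [2, 1] ⊗ [3, -1], so rank(T) ≤ 2.
These bounds meet, so rank(T) = 2.
Check entry T[1,0,0] = 6: (-3)·(1)·(-4) + (-1)·(2)·(3) = 6.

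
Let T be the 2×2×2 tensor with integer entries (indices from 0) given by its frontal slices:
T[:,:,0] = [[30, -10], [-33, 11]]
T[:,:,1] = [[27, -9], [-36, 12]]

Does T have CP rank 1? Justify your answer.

No

The mode-3 unfolding of T (rows indexed by k, columns by (i,j) = (0,0), (0,1), (1,0), (1,1)) is [[30, -10, -33, 11], [27, -9, -36, 12]].
There the 2×2 minor on rows k ∈ {0, 1}, columns (i,j) ∈ {(0,0), (1,0)} is det [[30, -33], [27, -36]] = -189 ≠ 0, so this unfolding has rank ≥ 2; CP rank is at least every unfolding rank, so rank(T) ≥ 2.
In particular rank(T) ≥ 2 > 1, so T is not rank-1.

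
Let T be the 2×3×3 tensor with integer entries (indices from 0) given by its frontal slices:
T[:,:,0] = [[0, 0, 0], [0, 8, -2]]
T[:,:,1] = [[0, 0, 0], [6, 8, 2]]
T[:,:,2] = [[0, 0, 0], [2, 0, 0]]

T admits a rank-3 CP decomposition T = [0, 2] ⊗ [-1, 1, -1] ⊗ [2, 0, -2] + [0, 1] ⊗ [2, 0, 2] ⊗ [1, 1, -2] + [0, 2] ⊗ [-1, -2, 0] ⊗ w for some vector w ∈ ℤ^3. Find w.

Subtract the known terms from T to get the rank-1 residual R = [0, 2] ⊗ [-1, -2, 0] ⊗ w, so R[i,j,k] = a[i]·b[j]·w[k]. Pick indices with nonzero a[1]·b[0] = (2)·(-1) = -2. Only the fibre through (1,0,·) is needed: R[1,0,:] = T[1,0,:] − Σₗ aₗ[1]bₗ[0]cₗ = [0, 6, 2] − (2)·(-1)·[2, 0, -2] − (1)·(2)·[1, 1, -2] = [2, 4, 2]. Then w[k] = R[1,0,k] / -2 for each k, giving w = [2, 4, 2] / -2 = [-1, -2, -1].

w = [-1, -2, -1]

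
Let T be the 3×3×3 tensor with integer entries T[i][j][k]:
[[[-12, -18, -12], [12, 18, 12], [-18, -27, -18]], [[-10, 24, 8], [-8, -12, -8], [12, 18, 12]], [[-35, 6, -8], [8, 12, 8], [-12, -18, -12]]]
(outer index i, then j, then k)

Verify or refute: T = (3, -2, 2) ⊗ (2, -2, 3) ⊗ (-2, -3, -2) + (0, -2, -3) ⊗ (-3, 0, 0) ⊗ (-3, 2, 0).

Yes

Reconstruct entrywise from the claimed factors. For example, T[1,0,2] = 8 and Σₗ aₗ[1]bₗ[0]cₗ[2] = (-2)·(2)·(-2) + (-2)·(-3)·(0) = 8; checking all 27 entries, every one matches. The claim holds.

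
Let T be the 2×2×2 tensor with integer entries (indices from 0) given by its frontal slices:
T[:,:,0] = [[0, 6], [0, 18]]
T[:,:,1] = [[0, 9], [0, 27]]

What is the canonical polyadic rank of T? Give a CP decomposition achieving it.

rank(T) = 1

Lower bound: T ≠ 0 (e.g. T[0,1,0] = 6), so rank(T) ≥ 1.
Upper bound: if T = a ⊗ b ⊗ c then every fibre of T is a multiple of the corresponding factor, so read the factors off the fibres through the nonzero entry T[0,1,0] = 6.
The mode-1 fibre T[:,1,0] = [6, 18] gives a = (1, 3) (primitive direction); the mode-2 fibre T[0,:,0] = [0, 6] gives b = (0, 1); then c[k] = T[0,1,k] / (a[0]·b[1]) = [6, 9] / 1 = (6, 9).
Expanding (1, 3) ⊗ (0, 1) ⊗ (6, 9) reproduces all 8 entries of T, so T = (1, 3) ⊗ (0, 1) ⊗ (6, 9) and rank(T) ≤ 1.
These bounds meet, so rank(T) = 1.
Check entry T[0,0,0] = 0: (1)·(0)·(6) = 0.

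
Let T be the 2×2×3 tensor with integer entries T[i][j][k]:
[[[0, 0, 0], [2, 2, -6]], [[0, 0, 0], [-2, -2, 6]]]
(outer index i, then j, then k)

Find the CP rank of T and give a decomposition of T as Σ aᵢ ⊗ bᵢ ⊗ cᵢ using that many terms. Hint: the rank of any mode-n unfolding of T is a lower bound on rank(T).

rank(T) = 1

Lower bound: T ≠ 0 (e.g. T[0,1,0] = 2), so rank(T) ≥ 1.
Upper bound: if T = a ⊗ b ⊗ c then every fibre of T is a multiple of the corresponding factor, so read the factors off the fibres through the nonzero entry T[0,1,0] = 2.
The mode-1 fibre T[:,1,0] = [2, -2] gives a = (1, -1) (primitive direction); the mode-2 fibre T[0,:,0] = [0, 2] gives b = (0, 1); then c[k] = T[0,1,k] / (a[0]·b[1]) = [2, 2, -6] / 1 = (2, 2, -6).
Expanding (1, -1) ⊗ (0, 1) ⊗ (2, 2, -6) reproduces all 12 entries of T, so T = (1, -1) ⊗ (0, 1) ⊗ (2, 2, -6) and rank(T) ≤ 1.
These bounds meet, so rank(T) = 1.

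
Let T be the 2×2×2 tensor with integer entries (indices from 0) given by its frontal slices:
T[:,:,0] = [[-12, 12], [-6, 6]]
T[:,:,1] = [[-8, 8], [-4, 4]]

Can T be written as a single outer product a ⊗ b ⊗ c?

If T = a ⊗ b ⊗ c then every fibre of T is a multiple of the corresponding factor, so read the factors off the fibres through the nonzero entry T[0,0,0] = -12.
The mode-1 fibre T[:,0,0] = [-12, -6] gives a = [2, 1] (primitive direction); the mode-2 fibre T[0,:,0] = [-12, 12] gives b = [1, -1]; then c[k] = T[0,0,k] / (a[0]·b[0]) = [-12, -8] / 2 = [-6, -4].
Expanding [2, 1] ⊗ [1, -1] ⊗ [-6, -4] reproduces all 8 entries of T, so T = [2, 1] ⊗ [1, -1] ⊗ [-6, -4] and rank(T) ≤ 1.
Equivalently every frontal slice T[:,:,k] is c[k] times the rank-1 matrix [2, 1] ⊗ [1, -1]. So T has rank 1 (it is nonzero).

Yes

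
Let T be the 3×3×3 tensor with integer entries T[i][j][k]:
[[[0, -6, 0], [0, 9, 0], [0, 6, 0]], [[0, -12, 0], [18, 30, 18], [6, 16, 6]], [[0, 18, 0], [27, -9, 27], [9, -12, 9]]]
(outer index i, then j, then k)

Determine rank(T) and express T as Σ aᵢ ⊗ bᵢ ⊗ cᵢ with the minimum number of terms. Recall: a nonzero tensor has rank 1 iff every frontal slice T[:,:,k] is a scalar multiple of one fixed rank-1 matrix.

rank(T) = 2

Lower bound: the mode-2 unfolding of T (rows indexed by j, columns by (i,k) = (0,0), (0,1), (0,2), (1,0), (1,1), (1,2), (2,0), (2,1), (2,2)) is [[0, -6, 0, 0, -12, 0, 0, 18, 0], [0, 9, 0, 18, 30, 18, 27, -9, 27], [0, 6, 0, 6, 16, 6, 9, -12, 9]].
There the 2×2 minor on rows j ∈ {0, 1}, columns (i,k) ∈ {(0,1), (1,0)} is det [[-6, 0], [9, 18]] = -108 ≠ 0, so this unfolding has rank ≥ 2; CP rank is at least every unfolding rank, so rank(T) ≥ 2. (This is only a lower bound: in general the CP rank may exceed every unfolding rank, so we still need to exhibit 2 rank-1 terms summing to T.)
Upper bound — finding two terms. Write S_k = T[:,:,k] for the frontal slices: S₀ = [[0, 0, 0], [0, 18, 6], [0, 27, 9]], S₁ = [[-6, 9, 6], [-12, 30, 16], [18, -9, -12]], S₂ = [[0, 0, 0], [0, 18, 6], [0, 27, 9]].
If T = a₁ ⊗ b₁ ⊗ c₁ + a₂ ⊗ b₂ ⊗ c₂ then each S_k = c₁[k]·a₁b₁ᵀ + c₂[k]·a₂b₂ᵀ. S₀ and S₁ are linearly independent, so a₁b₁ᵀ and a₂b₂ᵀ must span the same plane of matrices: they are the rank-1 matrices of the form x·S₀ + y·S₁.
The 2×2 minor of x·S₀ + y·S₁ on rows {0,1}, columns {0,1} is −108·xy − 72·y² = (-36)·(3·x + 2·y)(y), vanishing at (x:y) = (2:-3) and (1:0).
M₁ = 2·S₀ − 3·S₁ = [[18, -27, -18], [36, -54, -36], [-54, 81, 54]] = 9·(1, 2, -3)(2, -3, -2)ᵀ and M₂ = S₀ = [[0, 0, 0], [0, 18, 6], [0, 27, 9]] = 3·(0, 2, 3)(0, 3, 1)ᵀ, so take a₁ = (1, 2, -3), b₁ = (2, -3, -2), a₂ = (0, 2, 3), b₂ = (0, 3, 1).
Each slice is an integer combination of E₁ = a₁b₁ᵀ and E₂ = a₂b₂ᵀ: S₀ = 3·E₂, S₁ = −3·E₁ + 2·E₂, S₂ = 3·E₂; reading off coefficients, c₁ = (0, -3, 0) and c₂ = (3, 2, 3).
Hence T = (1, 2, -3) ⊗ (2, -3, -2) ⊗ (0, -3, 0) + (0, 2, 3) ⊗ (0, 3, 1) ⊗ (3, 2, 3), so rank(T) ≤ 2.
These bounds meet, so rank(T) = 2.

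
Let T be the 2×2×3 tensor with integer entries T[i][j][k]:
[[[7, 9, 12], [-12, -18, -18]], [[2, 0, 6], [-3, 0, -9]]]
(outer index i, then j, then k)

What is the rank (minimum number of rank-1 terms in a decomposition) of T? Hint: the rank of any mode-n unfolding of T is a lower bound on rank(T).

Lower bound: the mode-2 unfolding of T (rows indexed by j, columns by (i,k) = (0,0), (0,1), (0,2), (1,0), (1,1), (1,2)) is [[7, 9, 12, 2, 0, 6], [-12, -18, -18, -3, 0, -9]].
There the 2×2 minor on rows j ∈ {0, 1}, columns (i,k) ∈ {(0,0), (0,1)} is det [[7, 9], [-12, -18]] = -18 ≠ 0, so this unfolding has rank ≥ 2; CP rank is at least every unfolding rank, so rank(T) ≥ 2. (Flattening ranks never certify an upper bound on CP rank; for that we must actually write T with 2 rank-1 terms.)
Upper bound — finding two terms. Write S_k = T[:,:,k] for the frontal slices: S₀ = [[7, -12], [2, -3]], S₁ = [[9, -18], [0, 0]], S₂ = [[12, -18], [6, -9]].
If T = a₁ ⊗ b₁ ⊗ c₁ + a₂ ⊗ b₂ ⊗ c₂ then each S_k = c₁[k]·a₁b₁ᵀ + c₂[k]·a₂b₂ᵀ. S₀ and S₁ are linearly independent, so a₁b₁ᵀ and a₂b₂ᵀ must span the same plane of matrices: they are the rank-1 matrices of the form x·S₀ + y·S₁.
det(x·S₀ + y·S₁) is 3·x² + 9·xy = 3·(x + 3·y)(x), vanishing at (x:y) = (3:-1) and (0:1).
M₁ = 3·S₀ − S₁ = [[12, -18], [6, -9]] = 3·[2, 1][2, -3]ᵀ and M₂ = S₁ = [[9, -18], [0, 0]] = 9·[1, 0][1, -2]ᵀ, so take a₁ = [2, 1], b₁ = [2, -3], a₂ = [1, 0], b₂ = [1, -2].
Each slice is an integer combination of E₁ = a₁b₁ᵀ and E₂ = a₂b₂ᵀ: S₀ = E₁ + 3·E₂, S₁ = 9·E₂, S₂ = 3·E₁; reading off coefficients, c₁ = [1, 0, 3] and c₂ = [3, 9, 0].
Hence T = [2, 1] ⊗ [2, -3] ⊗ [1, 0, 3] + [1, 0] ⊗ [1, -2] ⊗ [3, 9, 0], so rank(T) ≤ 2.
These bounds meet, so rank(T) = 2.
Check entry T[0,0,2] = 12: (2)·(2)·(3) + (1)·(1)·(0) = 12.

2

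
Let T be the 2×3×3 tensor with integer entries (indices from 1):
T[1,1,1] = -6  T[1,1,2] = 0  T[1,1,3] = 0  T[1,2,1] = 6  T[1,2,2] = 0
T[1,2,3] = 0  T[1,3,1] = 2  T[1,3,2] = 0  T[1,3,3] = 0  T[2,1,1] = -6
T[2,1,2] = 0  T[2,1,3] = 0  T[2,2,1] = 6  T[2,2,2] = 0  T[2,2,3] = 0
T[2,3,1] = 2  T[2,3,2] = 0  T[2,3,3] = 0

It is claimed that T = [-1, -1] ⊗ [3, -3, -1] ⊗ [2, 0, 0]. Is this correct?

Yes

Reconstruct entrywise from the claimed factors. For example, T[1,1,2] = 0 and Σₗ aₗ[1]bₗ[1]cₗ[2] = (-1)·(3)·(0) = 0; checking all 18 entries, every one matches. The claim holds.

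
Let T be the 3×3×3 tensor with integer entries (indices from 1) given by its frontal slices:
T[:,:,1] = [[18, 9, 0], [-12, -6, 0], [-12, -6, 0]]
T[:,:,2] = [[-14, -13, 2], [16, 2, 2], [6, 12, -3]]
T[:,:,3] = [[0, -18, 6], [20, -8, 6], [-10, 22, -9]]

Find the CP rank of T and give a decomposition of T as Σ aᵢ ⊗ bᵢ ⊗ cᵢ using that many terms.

rank(T) = 2

Lower bound: the mode-3 unfolding of T (rows indexed by k, columns by (i,j) = (1,1), (1,2), (1,3), (2,1), (2,2), (2,3), (3,1), (3,2), (3,3)) is [[18, 9, 0, -12, -6, 0, -12, -6, 0], [-14, -13, 2, 16, 2, 2, 6, 12, -3], [0, -18, 6, 20, -8, 6, -10, 22, -9]].
There the 2×2 minor on rows k ∈ {1, 2}, columns (i,j) ∈ {(1,1), (1,2)} is det [[18, 9], [-14, -13]] = -108 ≠ 0, so this unfolding has rank ≥ 2; CP rank is at least every unfolding rank, so rank(T) ≥ 2. (Unfolding ranks only ever bound the CP rank from below — rank(T) can be strictly larger than all of them — so the matching upper bound has to come from an explicit 2-term decomposition.)
Upper bound — finding two terms. Write S_k = T[:,:,k] for the frontal slices: S₁ = [[18, 9, 0], [-12, -6, 0], [-12, -6, 0]], S₂ = [[-14, -13, 2], [16, 2, 2], [6, 12, -3]], S₃ = [[0, -18, 6], [20, -8, 6], [-10, 22, -9]].
If T = a₁ ⊗ b₁ ⊗ c₁ + a₂ ⊗ b₂ ⊗ c₂ then each S_k = c₁[k]·a₁b₁ᵀ + c₂[k]·a₂b₂ᵀ. S₁ and S₂ are linearly independent, so a₁b₁ᵀ and a₂b₂ᵀ must span the same plane of matrices: they are the rank-1 matrices of the form x·S₁ + y·S₂.
The 2×2 minor of x·S₁ + y·S₂ on rows {1,2}, columns {1,2} is −180·xy + 180·y² = (-180)·(x − y)(y), vanishing at (x:y) = (1:1) and (1:0).
M₁ = S₁ + S₂ = [[4, -4, 2], [4, -4, 2], [-6, 6, -3]] = [2, 2, -3][2, -2, 1]ᵀ and M₂ = S₁ = [[18, 9, 0], [-12, -6, 0], [-12, -6, 0]] = 3·[3, -2, -2][2, 1, 0]ᵀ, so take a₁ = [2, 2, -3], b₁ = [2, -2, 1], a₂ = [3, -2, -2], b₂ = [2, 1, 0].
Each slice is an integer combination of E₁ = a₁b₁ᵀ and E₂ = a₂b₂ᵀ: S₁ = 3·E₂, S₂ = E₁ − 3·E₂, S₃ = 3·E₁ − 2·E₂; reading off coefficients, c₁ = [0, 1, 3] and c₂ = [3, -3, -2].
Hence T = [2, 2, -3] ⊗ [2, -2, 1] ⊗ [0, 1, 3] + [3, -2, -2] ⊗ [2, 1, 0] ⊗ [3, -3, -2], so rank(T) ≤ 2.
These bounds meet, so rank(T) = 2.
Check entry T[2,3,2] = 2: (2)·(1)·(1) + (-2)·(0)·(-3) = 2.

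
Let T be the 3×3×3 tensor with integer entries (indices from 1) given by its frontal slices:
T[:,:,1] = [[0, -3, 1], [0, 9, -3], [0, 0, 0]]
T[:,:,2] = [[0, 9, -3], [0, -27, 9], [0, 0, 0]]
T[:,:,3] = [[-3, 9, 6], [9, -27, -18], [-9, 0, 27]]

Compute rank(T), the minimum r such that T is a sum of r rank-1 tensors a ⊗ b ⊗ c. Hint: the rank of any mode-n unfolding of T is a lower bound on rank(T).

2

Lower bound: the mode-1 unfolding of T (rows indexed by i, columns by (j,k) = (1,1), (1,2), (1,3), (2,1), (2,2), (2,3), (3,1), (3,2), (3,3)) is [[0, 0, -3, -3, 9, 9, 1, -3, 6], [0, 0, 9, 9, -27, -27, -3, 9, -18], [0, 0, -9, 0, 0, 0, 0, 0, 27]].
There the 2×2 minor on rows i ∈ {1, 3}, columns (j,k) ∈ {(1,3), (2,1)} is det [[-3, -3], [-9, 0]] = -27 ≠ 0, so this unfolding has rank ≥ 2; CP rank is at least every unfolding rank, so rank(T) ≥ 2. (Flattening ranks never certify an upper bound on CP rank; for that we must actually write T with 2 rank-1 terms.)
Upper bound — finding two terms. Write S_k = T[:,:,k] for the frontal slices: S₁ = [[0, -3, 1], [0, 9, -3], [0, 0, 0]], S₂ = [[0, 9, -3], [0, -27, 9], [0, 0, 0]], S₃ = [[-3, 9, 6], [9, -27, -18], [-9, 0, 27]].
If T = a₁ ⊗ b₁ ⊗ c₁ + a₂ ⊗ b₂ ⊗ c₂ then each S_k = c₁[k]·a₁b₁ᵀ + c₂[k]·a₂b₂ᵀ. S₁ and S₃ are linearly independent, so a₁b₁ᵀ and a₂b₂ᵀ must span the same plane of matrices: they are the rank-1 matrices of the form x·S₁ + y·S₃.
The 2×2 minor of x·S₁ + y·S₃ on rows {1,3}, columns {1,2} is −27·xy + 81·y² = (-27)·(x − 3·y)(y), vanishing at (x:y) = (3:1) and (1:0).
M₁ = 3·S₁ + S₃ = [[-3, 0, 9], [9, 0, -27], [-9, 0, 27]] = (-3)·(1, -3, 3)(1, 0, -3)ᵀ and M₂ = S₁ = [[0, -3, 1], [0, 9, -3], [0, 0, 0]] = −(1, -3, 0)(0, 3, -1)ᵀ, so take a₁ = (1, -3, 3), b₁ = (1, 0, -3), a₂ = (1, -3, 0), b₂ = (0, 3, -1).
Each slice is an integer combination of E₁ = a₁b₁ᵀ and E₂ = a₂b₂ᵀ: S₁ = −E₂, S₂ = 3·E₂, S₃ = −3·E₁ + 3·E₂; reading off coefficients, c₁ = (0, 0, -3) and c₂ = (-1, 3, 3).
Hence T = (1, -3, 3) ⊗ (1, 0, -3) ⊗ (0, 0, -3) + (1, -3, 0) ⊗ (0, 3, -1) ⊗ (-1, 3, 3), so rank(T) ≤ 2.
These bounds meet, so rank(T) = 2.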